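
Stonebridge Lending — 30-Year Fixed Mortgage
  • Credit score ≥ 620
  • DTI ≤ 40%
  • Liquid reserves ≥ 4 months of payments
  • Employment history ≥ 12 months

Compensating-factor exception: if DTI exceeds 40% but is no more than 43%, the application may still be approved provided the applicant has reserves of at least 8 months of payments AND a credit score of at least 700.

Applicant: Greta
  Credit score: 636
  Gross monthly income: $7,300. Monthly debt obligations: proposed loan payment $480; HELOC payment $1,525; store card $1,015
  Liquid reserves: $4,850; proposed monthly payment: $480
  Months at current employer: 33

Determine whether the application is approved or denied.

Credit score 636 ≥ 620 (meets base)
Total debts = (480 + 1,525 + 1,015) = 3,020. DTI: 3,020 ÷ 7,300 = 41.4%, over the 40% base limit.
Reserves: 4,850 ÷ 480 = 10.1 months (meets 4-month minimum)
Employment 33 ≥ 12 months
41.4% falls in the override range (40%–43%), so the compensating-factor test applies.
Override check — reserves: 10.1 mo (ok); score: 636 (below 700).
Override conditions not both satisfied; exception does not apply.

Denied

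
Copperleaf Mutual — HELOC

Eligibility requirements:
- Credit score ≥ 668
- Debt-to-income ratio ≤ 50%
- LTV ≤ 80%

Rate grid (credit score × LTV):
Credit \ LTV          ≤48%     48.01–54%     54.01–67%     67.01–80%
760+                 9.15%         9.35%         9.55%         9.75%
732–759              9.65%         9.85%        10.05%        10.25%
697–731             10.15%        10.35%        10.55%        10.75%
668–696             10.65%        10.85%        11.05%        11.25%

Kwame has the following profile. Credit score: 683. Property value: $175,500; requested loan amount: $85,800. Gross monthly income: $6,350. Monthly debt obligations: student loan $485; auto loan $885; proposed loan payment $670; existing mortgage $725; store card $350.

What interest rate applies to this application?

Credit score 683 ≥ 668; Total monthly debts = (485 + 885 + 670 + 725 + 350) = 3,115. Debt-to-income = 3,115/6,350 = 49.1% — meets 50% limit
LTV: 85,800 ÷ 175,500 = 48.9%, within 80% cap
Row: 683 falls in 668–696. Column: 48.9% falls in 48.01–54%. Rate = 10.85%.

10.85%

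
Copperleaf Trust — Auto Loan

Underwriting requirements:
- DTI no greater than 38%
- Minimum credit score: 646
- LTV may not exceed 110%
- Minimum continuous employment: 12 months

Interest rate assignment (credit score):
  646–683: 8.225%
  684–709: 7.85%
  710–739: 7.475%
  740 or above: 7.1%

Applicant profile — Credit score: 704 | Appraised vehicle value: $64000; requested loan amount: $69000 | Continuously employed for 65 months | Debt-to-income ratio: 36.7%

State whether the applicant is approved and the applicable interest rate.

Approved at 7.85%

Credit score 704 ≥ 646 (meets minimum)
Employment 65 ≥ 12 months
Loan-to-value = 69,000/64,000 = 107.8% — pass (110% max)
Debt-to-income 36.7% vs 38% cap — pass
All requirements met. Score 704 falls in the 684–709 tier → 7.85%.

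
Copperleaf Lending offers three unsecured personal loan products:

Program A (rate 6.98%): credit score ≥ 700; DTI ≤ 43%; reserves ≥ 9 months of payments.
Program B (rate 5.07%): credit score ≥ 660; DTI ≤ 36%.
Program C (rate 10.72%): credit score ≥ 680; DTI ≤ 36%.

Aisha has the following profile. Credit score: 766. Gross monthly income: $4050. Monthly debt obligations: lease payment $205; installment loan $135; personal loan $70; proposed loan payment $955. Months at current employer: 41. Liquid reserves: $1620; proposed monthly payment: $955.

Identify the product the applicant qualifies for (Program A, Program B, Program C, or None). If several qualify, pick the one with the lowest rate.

Total debts = (205 + 135 + 70 + 955) = 1,365; DTI = 1,365/4,050 = 33.7%.
Reserves = 1,620/955 = 1.7 months.
Program A: score 766 ≥ 700; DTI 33.7% ≤ 43%; reserves 1.7 < 9 mo → does not qualify.
Program B: score 766 ≥ 660; DTI 33.7% ≤ 36% → qualifies.
Program C: score 766 ≥ 680; DTI 33.7% ≤ 36% → qualifies.
Qualifying: Program B, Program C. Lowest rate is 5.07% → Program B.

Program B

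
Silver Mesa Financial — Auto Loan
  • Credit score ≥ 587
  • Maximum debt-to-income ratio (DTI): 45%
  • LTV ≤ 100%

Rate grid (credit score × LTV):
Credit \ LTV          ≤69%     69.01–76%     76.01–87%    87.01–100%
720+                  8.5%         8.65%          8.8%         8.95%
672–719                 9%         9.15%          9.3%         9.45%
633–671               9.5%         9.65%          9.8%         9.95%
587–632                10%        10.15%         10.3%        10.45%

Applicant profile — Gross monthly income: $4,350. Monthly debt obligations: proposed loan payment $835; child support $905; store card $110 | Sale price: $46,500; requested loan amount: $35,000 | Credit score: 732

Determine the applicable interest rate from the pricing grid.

8.65%

Credit score 732 ≥ 587; Total monthly debts = (835 + 905 + 110) = 1,850. DTI = 1,850/4,350 = 42.5% ≤ 45%
Loan-to-value = 35,000/46,500 = 75.3% — pass (100% max)
Score 732 is in the 720+ band; LTV 75.3% is in the 69.01–76% band → 8.65%.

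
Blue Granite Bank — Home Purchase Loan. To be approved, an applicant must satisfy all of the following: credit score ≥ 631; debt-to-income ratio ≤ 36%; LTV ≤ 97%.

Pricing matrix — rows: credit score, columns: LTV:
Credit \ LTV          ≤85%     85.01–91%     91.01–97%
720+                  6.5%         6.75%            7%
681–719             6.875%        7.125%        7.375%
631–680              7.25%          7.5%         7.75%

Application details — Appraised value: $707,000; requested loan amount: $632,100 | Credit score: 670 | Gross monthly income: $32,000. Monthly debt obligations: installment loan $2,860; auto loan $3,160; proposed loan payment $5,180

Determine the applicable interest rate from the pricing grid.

7.5%

Credit score 670 ≥ 631; Total monthly debts = (2,860 + 3,160 + 5,180) = 11,200. DTI = 11,200/32,000 = 35% ≤ 36%
LTV = 632,100/707,000 = 89.4% ≤ 97%
Row: 670 falls in 631–680. Column: 89.4% falls in 85.01–91%. Rate = 7.5%.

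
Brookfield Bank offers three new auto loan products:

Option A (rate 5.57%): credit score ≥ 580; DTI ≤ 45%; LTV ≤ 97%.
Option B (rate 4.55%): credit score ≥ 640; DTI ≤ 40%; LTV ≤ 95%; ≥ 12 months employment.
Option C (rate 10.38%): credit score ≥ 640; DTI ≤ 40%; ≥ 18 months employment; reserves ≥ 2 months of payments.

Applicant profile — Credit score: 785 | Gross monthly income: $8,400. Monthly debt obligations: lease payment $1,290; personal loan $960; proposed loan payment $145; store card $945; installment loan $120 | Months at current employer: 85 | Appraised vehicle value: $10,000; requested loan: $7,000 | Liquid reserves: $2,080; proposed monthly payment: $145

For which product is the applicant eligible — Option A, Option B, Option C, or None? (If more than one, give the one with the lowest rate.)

Option A

Total debts = (1,290 + 960 + 145 + 945 + 120) = 3,460; DTI = 3,460/8,400 = 41.2%.
LTV = 7,000/10,000 = 70%.
Reserves = 2,080/145 = 14.3 months.
Option A: score 785 ≥ 580; DTI 41.2% ≤ 45%; LTV 70% ≤ 97% → qualifies.
Option B: score 785 ≥ 640; DTI 41.2% > 40%; LTV 70% ≤ 95%; employment 85 ≥ 12 mo → does not qualify.
Option C: score 785 ≥ 640; DTI 41.2% > 40%; employment 85 ≥ 18 mo; reserves 14.3 ≥ 2 mo → does not qualify.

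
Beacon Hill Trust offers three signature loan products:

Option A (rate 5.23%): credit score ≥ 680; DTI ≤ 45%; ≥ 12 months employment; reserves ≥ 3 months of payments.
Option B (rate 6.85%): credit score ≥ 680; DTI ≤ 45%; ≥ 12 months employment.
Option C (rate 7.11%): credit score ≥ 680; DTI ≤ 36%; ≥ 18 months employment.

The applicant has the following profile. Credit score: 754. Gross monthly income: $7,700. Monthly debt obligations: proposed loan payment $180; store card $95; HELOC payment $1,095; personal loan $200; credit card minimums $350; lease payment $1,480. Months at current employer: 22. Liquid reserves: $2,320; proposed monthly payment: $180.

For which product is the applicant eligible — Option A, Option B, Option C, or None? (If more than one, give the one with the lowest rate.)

Option A

Total debts = (180 + 95 + 1,095 + 200 + 350 + 1,480) = 3,400; DTI = 3,400/7,700 = 44.2%.
Reserves = 2,320/180 = 12.9 months.
Option A: score 754 ≥ 680; DTI 44.2% ≤ 45%; employment 22 ≥ 12 mo; reserves 12.9 ≥ 3 mo → qualifies.
Option B: score 754 ≥ 680; DTI 44.2% ≤ 45%; employment 22 ≥ 12 mo → qualifies.
Option C: score 754 ≥ 680; DTI 44.2% > 36%; employment 22 ≥ 18 mo → does not qualify.
Qualifying: Option A, Option B. Lowest rate is 5.23% → Option A.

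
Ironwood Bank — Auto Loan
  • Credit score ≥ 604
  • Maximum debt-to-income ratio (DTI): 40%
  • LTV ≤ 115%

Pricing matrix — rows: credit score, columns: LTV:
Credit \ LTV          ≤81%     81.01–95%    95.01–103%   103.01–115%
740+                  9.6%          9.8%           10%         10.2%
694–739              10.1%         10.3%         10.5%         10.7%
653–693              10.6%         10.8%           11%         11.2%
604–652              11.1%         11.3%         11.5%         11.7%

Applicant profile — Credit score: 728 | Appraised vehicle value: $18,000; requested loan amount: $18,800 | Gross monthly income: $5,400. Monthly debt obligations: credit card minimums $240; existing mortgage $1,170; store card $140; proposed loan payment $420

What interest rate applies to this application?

10.7%

Credit score 728 ≥ 604; Total monthly debts = (240 + 1,170 + 140 + 420) = 1,970. DTI: 1,970 ÷ 5,400 = 36.5%, within the 40% cap
LTV: 18,800 ÷ 18,000 = 104.4%, within 115% cap
Row: 728 falls in 694–739. Column: 104.4% falls in 103.01–115%. Rate = 10.7%.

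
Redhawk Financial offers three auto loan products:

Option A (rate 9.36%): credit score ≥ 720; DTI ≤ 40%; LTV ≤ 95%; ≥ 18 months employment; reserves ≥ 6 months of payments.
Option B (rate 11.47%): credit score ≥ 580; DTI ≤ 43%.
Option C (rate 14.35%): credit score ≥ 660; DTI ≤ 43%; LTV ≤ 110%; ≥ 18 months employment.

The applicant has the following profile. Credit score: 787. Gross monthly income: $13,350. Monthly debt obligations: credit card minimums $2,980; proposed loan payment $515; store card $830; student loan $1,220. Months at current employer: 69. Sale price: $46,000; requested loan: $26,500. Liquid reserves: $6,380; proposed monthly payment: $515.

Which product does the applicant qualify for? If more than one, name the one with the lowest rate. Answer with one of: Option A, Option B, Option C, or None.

Total debts = (2,980 + 515 + 830 + 1,220) = 5,545; DTI = 5,545/13,350 = 41.5%.
LTV = 26,500/46,000 = 57.6%.
Reserves = 6,380/515 = 12.4 months.
Option A: score 787 ≥ 720; DTI 41.5% > 40%; LTV 57.6% ≤ 95%; employment 69 ≥ 18 mo; reserves 12.4 ≥ 6 mo → does not qualify.
Option B: score 787 ≥ 580; DTI 41.5% ≤ 43% → qualifies.
Option C: score 787 ≥ 660; DTI 41.5% ≤ 43%; LTV 57.6% ≤ 110%; employment 69 ≥ 18 mo → qualifies.
Qualifying: Option B, Option C. Lowest rate is 11.47% → Option B.

Option B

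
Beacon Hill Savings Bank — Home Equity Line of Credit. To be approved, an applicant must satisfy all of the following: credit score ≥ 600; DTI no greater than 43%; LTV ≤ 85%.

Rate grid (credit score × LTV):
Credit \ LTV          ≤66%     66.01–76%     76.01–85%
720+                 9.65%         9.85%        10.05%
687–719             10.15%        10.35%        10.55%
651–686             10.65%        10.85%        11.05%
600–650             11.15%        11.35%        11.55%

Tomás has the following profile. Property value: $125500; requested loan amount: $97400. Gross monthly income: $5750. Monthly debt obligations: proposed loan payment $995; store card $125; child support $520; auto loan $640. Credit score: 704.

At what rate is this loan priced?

10.55%

Credit score 704 ≥ 600; Total monthly debts = (995 + 125 + 520 + 640) = 2,280. Debt-to-income = 2,280/5,750 = 39.7% — meets 43% limit
LTV: 97,400 ÷ 125,500 = 77.6%, within 85% cap
Score 704 is in the 687–719 band; LTV 77.6% is in the 76.01–85% band → 10.55%.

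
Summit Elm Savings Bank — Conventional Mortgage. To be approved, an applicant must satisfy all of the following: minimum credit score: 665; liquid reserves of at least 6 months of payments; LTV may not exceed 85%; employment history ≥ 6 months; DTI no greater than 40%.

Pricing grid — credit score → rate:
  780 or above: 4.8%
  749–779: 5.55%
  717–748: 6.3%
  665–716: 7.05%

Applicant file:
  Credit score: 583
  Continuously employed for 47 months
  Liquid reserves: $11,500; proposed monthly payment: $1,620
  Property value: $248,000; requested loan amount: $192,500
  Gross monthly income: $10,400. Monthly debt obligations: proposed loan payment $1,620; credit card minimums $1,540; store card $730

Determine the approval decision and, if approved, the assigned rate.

Credit score 583 < 665 (below minimum)
Reserves: 11,500 ÷ 1,620 = 7.1 months (meets 6-month minimum)
LTV: 192,500 ÷ 248,000 = 77.6%, within 85% cap
Employment 47 ≥ 6 months
Total monthly debts = (1,620 + 1,540 + 730) = 3,890. DTI: 3,890 ÷ 10,400 = 37.4%, within the 40% cap
Not all requirements met → denied.

Denied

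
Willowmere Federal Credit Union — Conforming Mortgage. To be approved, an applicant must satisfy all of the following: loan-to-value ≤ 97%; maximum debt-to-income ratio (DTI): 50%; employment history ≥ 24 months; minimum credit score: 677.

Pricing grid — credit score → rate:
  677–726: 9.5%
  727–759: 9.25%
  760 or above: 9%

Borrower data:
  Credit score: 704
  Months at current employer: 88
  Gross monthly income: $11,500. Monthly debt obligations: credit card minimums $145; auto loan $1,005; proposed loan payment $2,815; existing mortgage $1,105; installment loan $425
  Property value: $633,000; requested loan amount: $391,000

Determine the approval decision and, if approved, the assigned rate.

Credit score 704 ≥ 677 (meets minimum)
Total monthly debts = (145 + 1,005 + 2,815 + 1,105 + 425) = 5,495. DTI = 5,495/11,500 = 47.8% ≤ 50%
LTV: 391,000 ÷ 633,000 = 61.8%, within 97% cap
Employment 88 ≥ 24 months
All requirements met. Score 704 falls in the 677–726 tier → 9.5%.

Approved at 9.5%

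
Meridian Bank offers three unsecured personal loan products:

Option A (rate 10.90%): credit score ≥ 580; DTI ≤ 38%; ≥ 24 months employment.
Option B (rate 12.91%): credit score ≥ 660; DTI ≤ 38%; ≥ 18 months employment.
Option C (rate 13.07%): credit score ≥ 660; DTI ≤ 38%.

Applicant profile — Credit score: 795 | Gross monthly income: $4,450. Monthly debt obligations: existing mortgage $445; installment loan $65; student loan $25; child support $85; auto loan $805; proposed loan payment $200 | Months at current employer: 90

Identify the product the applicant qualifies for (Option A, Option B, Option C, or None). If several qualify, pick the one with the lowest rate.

Option A

Total debts = (445 + 65 + 25 + 85 + 805 + 200) = 1,625; DTI = 1,625/4,450 = 36.5%.
Option A: score 795 ≥ 580; DTI 36.5% ≤ 38%; employment 90 ≥ 24 mo → qualifies.
Option B: score 795 ≥ 660; DTI 36.5% ≤ 38%; employment 90 ≥ 18 mo → qualifies.
Option C: score 795 ≥ 660; DTI 36.5% ≤ 38% → qualifies.
Qualifying: Option A, Option B, Option C. Lowest rate is 10.90% → Option A.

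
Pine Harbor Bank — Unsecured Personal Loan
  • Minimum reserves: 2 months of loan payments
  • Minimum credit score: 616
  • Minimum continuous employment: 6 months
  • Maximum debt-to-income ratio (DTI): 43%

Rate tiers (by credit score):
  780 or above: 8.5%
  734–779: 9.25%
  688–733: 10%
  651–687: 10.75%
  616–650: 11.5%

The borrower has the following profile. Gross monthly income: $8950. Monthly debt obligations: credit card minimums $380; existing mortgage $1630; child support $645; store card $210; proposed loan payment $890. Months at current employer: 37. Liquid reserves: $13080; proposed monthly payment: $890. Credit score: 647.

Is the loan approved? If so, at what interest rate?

Approved at 11.5%

Credit score 647 ≥ 616 (meets minimum)
Reserves = 13,080/890 = 14.7 months ≥ 2
Total monthly debts = (380 + 1,630 + 645 + 210 + 890) = 3,755. DTI: 3,755 ÷ 8,950 = 42%, within the 43% cap
Employment 37 ≥ 6 months
All requirements met. Score 647 falls in the 616–650 tier → 11.5%.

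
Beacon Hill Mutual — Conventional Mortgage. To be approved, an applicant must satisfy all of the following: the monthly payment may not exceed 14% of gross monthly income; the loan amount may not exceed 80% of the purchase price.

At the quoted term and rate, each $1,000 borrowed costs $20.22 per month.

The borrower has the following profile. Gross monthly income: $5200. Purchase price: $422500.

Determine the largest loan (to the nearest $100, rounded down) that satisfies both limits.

$36,000

Payment cap: 14% × $5,200 = $728/month.
At $20.22 per $1,000, that supports 728/20.22 × 1,000 ≈ $36,003 → $36,000.
LTV cap: 80% × $422,500 = $338,000 → $338,000.
Binding constraint: payment-to-income.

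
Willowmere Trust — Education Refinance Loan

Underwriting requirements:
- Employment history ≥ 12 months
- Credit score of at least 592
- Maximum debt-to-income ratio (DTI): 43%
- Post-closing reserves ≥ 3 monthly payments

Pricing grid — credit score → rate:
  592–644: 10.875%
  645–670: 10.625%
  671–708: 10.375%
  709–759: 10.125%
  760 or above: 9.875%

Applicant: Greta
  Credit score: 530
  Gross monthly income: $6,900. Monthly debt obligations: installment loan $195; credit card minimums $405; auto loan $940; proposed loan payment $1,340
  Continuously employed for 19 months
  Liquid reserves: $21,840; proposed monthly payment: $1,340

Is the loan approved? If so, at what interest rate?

Credit score 530 < 592 (below minimum)
Total monthly debts = (195 + 405 + 940 + 1,340) = 2,880. Debt-to-income = 2,880/6,900 = 41.7% — meets 43% limit
Employment 19 ≥ 12 months
Liquid reserves cover 21,840/1,340 = 16.3 months — ≥ 3 required
Not all requirements met → denied.

Denied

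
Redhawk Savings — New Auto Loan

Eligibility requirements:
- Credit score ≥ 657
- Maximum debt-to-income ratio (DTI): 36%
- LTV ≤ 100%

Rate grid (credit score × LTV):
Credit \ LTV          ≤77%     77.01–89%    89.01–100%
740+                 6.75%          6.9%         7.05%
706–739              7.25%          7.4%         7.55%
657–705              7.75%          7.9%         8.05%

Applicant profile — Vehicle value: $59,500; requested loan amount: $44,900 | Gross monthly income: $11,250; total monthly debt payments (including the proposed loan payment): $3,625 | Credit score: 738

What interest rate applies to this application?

7.25%

Credit score 738 ≥ 657; DTI = 3,625/11,250 = 32.2% ≤ 36%
Loan-to-value = 44,900/59,500 = 75.5% — pass (100% max)
Score 738 is in the 706–739 band; LTV 75.5% is in the ≤77% band → 7.25%.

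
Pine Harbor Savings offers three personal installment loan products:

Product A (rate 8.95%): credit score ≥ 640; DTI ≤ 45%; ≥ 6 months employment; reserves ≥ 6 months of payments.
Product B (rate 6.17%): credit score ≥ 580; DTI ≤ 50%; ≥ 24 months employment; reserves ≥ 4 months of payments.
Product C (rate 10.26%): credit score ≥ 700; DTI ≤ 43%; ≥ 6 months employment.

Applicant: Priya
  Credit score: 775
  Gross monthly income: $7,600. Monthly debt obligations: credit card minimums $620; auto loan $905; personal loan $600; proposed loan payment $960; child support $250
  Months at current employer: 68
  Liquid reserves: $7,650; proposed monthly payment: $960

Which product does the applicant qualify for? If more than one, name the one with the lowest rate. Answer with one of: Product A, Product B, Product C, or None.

Product B

Total debts = (620 + 905 + 600 + 960 + 250) = 3,335; DTI = 3,335/7,600 = 43.9%.
Reserves = 7,650/960 = 8.0 months.
Product A: score 775 ≥ 640; DTI 43.9% ≤ 45%; employment 68 ≥ 6 mo; reserves 8.0 ≥ 6 mo → qualifies.
Product B: score 775 ≥ 580; DTI 43.9% ≤ 50%; employment 68 ≥ 24 mo; reserves 8.0 ≥ 4 mo → qualifies.
Product C: score 775 ≥ 700; DTI 43.9% > 43%; employment 68 ≥ 6 mo → does not qualify.
Qualifying: Product A, Product B. Lowest rate is 6.17% → Product B.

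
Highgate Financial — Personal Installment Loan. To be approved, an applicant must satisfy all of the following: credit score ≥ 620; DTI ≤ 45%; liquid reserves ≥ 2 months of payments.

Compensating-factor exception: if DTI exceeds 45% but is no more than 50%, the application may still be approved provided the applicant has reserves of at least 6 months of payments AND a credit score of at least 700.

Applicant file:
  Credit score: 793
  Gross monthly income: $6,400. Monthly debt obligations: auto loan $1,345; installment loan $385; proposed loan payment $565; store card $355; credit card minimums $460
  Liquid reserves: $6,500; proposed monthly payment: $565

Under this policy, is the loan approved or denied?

Approved

Credit score 793 ≥ 620 (meets base)
Total debts = (1,345 + 385 + 565 + 355 + 460) = 3,110. DTI = 3,110/6,400 = 48.6% > 45% — standard DTI limit exceeded.
Liquid reserves cover 6,500/565 = 11.5 months — ≥ 2 required
DTI 48.6% is within the 45%–50% exception band; checking compensating factors.
Override check — reserves: 11.5 mo (ok); score: 793 (ok).
Both compensating conditions met → exception applies.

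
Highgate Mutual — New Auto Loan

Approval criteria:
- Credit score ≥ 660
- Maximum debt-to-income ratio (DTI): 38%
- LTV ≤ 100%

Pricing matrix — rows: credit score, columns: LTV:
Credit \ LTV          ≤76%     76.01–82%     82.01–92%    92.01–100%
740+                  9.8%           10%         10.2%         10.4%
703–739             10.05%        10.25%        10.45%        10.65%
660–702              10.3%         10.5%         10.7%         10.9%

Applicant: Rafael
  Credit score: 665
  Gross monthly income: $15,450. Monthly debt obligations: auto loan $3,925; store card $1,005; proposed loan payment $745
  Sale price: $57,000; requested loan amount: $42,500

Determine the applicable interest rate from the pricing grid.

10.3%

Credit score 665 ≥ 660; Total monthly debts = (3,925 + 1,005 + 745) = 5,675. Debt-to-income = 5,675/15,450 = 36.7% — meets 38% limit
Loan-to-value = 42,500/57,000 = 74.6% — pass (100% max)
Credit 665 → row 660–702; LTV 74.6% → column ≤76%. Grid cell → 10.3%.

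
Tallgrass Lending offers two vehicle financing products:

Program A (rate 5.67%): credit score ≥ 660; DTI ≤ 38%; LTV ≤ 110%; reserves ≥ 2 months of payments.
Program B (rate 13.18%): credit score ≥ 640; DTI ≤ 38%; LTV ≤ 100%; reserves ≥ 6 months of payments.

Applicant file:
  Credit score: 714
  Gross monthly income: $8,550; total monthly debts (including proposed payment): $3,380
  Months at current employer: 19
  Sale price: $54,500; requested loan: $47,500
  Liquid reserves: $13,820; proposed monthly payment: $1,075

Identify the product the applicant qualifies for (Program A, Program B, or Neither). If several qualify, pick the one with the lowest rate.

DTI = 3,380/8,550 = 39.5%.
LTV = 47,500/54,500 = 87.2%.
Reserves = 13,820/1,075 = 12.9 months.
Program A: score 714 ≥ 660; DTI 39.5% > 38%; LTV 87.2% ≤ 110%; reserves 12.9 ≥ 2 mo → does not qualify.
Program B: score 714 ≥ 640; DTI 39.5% > 38%; LTV 87.2% ≤ 100%; reserves 12.9 ≥ 6 mo → does not qualify.

Neither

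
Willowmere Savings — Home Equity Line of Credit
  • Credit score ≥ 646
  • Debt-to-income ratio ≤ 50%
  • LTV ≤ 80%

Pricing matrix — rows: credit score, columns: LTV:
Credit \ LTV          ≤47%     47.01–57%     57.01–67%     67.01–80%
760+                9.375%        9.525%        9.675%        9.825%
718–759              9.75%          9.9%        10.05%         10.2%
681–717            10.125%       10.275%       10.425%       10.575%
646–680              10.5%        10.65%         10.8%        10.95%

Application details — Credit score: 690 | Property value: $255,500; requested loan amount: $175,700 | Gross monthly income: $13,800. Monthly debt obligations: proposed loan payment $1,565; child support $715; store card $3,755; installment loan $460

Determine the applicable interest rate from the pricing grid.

Credit score 690 ≥ 646; Total monthly debts = (1,565 + 715 + 3,755 + 460) = 6,495. DTI = 6,495/13,800 = 47.1% ≤ 50%
LTV = 175,700/255,500 = 68.8% ≤ 80%
Credit 690 → row 681–717; LTV 68.8% → column 67.01–80%. Grid cell → 10.575%.

10.575%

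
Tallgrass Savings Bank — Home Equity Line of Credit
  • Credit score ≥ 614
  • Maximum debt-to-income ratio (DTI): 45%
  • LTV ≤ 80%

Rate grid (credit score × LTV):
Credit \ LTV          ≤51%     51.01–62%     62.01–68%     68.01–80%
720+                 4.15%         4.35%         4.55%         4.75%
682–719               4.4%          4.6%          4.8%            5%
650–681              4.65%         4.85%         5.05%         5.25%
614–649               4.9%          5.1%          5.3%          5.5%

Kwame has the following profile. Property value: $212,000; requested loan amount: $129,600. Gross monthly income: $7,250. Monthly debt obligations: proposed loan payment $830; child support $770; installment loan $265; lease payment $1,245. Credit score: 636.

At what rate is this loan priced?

5.1%

Credit score 636 ≥ 614; Total monthly debts = (830 + 770 + 265 + 1,245) = 3,110. DTI = 3,110/7,250 = 42.9% ≤ 45%
LTV = 129,600/212,000 = 61.1% ≤ 80%
Score 636 is in the 614–649 band; LTV 61.1% is in the 51.01–62% band → 5.1%.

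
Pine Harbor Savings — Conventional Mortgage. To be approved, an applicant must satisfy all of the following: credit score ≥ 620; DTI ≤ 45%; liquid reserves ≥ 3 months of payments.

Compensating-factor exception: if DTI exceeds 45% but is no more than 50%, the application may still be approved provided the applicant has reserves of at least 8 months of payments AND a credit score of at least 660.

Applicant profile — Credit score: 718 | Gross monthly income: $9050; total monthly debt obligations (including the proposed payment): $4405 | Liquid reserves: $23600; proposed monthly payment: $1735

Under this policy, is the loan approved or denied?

Credit score 718 ≥ 620 (meets base)
DTI = 4,405/9,050 = 48.7% > 45% — standard DTI limit exceeded.
Reserves = 23,600/1,735 = 13.6 months ≥ 3
48.7% falls in the override range (45%–50%), so the compensating-factor test applies.
Override check — reserves: 13.6 mo (ok); score: 718 (ok).
Both compensating conditions met → exception applies.

Approved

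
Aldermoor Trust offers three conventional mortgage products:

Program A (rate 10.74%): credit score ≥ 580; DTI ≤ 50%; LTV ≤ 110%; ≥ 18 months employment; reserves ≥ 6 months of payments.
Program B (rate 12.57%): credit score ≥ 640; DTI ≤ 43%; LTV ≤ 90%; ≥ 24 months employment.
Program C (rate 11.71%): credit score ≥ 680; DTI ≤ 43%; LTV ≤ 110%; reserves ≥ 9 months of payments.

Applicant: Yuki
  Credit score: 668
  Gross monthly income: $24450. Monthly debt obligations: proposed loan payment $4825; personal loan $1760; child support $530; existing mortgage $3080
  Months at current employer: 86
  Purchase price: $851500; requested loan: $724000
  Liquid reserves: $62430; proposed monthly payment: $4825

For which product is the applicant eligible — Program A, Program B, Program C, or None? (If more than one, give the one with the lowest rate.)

Total debts = (4,825 + 1,760 + 530 + 3,080) = 10,195; DTI = 10,195/24,450 = 41.7%.
LTV = 724,000/851,500 = 85%.
Reserves = 62,430/4,825 = 12.9 months.
Program A: score 668 ≥ 580; DTI 41.7% ≤ 50%; LTV 85% ≤ 110%; employment 86 ≥ 18 mo; reserves 12.9 ≥ 6 mo → qualifies.
Program B: score 668 ≥ 640; DTI 41.7% ≤ 43%; LTV 85% ≤ 90%; employment 86 ≥ 24 mo → qualifies.
Program C: score 668 < 680; DTI 41.7% ≤ 43%; LTV 85% ≤ 110%; reserves 12.9 ≥ 9 mo → does not qualify.
Qualifying: Program A, Program B. Lowest rate is 10.74% → Program A.

Program A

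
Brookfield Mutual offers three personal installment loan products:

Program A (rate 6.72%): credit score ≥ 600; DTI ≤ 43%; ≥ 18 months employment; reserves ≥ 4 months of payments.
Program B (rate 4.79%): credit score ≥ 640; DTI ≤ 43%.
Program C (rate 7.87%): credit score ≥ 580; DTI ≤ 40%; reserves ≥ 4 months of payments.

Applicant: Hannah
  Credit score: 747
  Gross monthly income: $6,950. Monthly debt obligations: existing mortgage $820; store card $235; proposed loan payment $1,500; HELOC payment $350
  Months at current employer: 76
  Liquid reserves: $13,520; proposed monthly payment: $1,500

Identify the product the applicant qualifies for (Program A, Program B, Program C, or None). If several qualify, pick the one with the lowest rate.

Program B

Total debts = (820 + 235 + 1,500 + 350) = 2,905; DTI = 2,905/6,950 = 41.8%.
Reserves = 13,520/1,500 = 9.0 months.
Program A: score 747 ≥ 600; DTI 41.8% ≤ 43%; employment 76 ≥ 18 mo; reserves 9.0 ≥ 4 mo → qualifies.
Program B: score 747 ≥ 640; DTI 41.8% ≤ 43% → qualifies.
Program C: score 747 ≥ 580; DTI 41.8% > 40%; reserves 9.0 ≥ 4 mo → does not qualify.
Qualifying: Program A, Program B. Lowest rate is 4.79% → Program B.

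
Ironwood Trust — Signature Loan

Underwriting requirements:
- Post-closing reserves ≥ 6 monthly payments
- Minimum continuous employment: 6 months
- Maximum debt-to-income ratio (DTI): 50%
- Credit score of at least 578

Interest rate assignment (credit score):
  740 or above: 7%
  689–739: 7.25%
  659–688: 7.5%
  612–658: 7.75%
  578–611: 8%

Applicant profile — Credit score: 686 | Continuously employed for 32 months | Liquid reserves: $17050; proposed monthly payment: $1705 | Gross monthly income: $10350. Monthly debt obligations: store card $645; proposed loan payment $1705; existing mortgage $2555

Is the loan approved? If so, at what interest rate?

Credit score 686 ≥ 578 (meets minimum)
Employment 32 ≥ 6 months
Total monthly debts = (645 + 1,705 + 2,555) = 4,905. DTI: 4,905 ÷ 10,350 = 47.4%, within the 50% cap
Liquid reserves cover 17,050/1,705 = 10.0 months — ≥ 6 required
All requirements met. Score 686 falls in the 659–688 tier → 7.5%.

Approved at 7.5%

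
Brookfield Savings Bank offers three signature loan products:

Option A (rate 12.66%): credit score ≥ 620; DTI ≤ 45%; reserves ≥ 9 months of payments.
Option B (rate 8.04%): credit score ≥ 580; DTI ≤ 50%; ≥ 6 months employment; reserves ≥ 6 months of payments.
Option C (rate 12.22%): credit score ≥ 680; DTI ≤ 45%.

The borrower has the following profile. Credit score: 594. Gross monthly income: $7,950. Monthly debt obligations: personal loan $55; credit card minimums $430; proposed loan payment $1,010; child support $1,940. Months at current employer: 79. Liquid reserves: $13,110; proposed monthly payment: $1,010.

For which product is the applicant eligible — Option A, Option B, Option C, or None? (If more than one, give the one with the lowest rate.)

Total debts = (55 + 430 + 1,010 + 1,940) = 3,435; DTI = 3,435/7,950 = 43.2%.
Reserves = 13,110/1,010 = 13.0 months.
Option A: score 594 < 620; DTI 43.2% ≤ 45%; reserves 13.0 ≥ 9 mo → does not qualify.
Option B: score 594 ≥ 580; DTI 43.2% ≤ 50%; employment 79 ≥ 6 mo; reserves 13.0 ≥ 6 mo → qualifies.
Option C: score 594 < 680; DTI 43.2% ≤ 45% → does not qualify.

Option B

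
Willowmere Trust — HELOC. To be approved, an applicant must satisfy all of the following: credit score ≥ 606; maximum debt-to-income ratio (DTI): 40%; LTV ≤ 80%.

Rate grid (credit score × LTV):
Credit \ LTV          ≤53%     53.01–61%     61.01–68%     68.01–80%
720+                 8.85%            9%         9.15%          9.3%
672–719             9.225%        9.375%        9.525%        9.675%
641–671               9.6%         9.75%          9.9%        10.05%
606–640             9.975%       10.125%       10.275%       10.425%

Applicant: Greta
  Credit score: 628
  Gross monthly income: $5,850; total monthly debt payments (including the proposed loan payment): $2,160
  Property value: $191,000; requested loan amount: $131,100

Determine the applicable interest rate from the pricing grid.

Credit score 628 ≥ 606; DTI = 2,160/5,850 = 36.9% ≤ 40%
LTV = 131,100/191,000 = 68.6% ≤ 80%
Score 628 is in the 606–640 band; LTV 68.6% is in the 68.01–80% band → 10.425%.

10.425%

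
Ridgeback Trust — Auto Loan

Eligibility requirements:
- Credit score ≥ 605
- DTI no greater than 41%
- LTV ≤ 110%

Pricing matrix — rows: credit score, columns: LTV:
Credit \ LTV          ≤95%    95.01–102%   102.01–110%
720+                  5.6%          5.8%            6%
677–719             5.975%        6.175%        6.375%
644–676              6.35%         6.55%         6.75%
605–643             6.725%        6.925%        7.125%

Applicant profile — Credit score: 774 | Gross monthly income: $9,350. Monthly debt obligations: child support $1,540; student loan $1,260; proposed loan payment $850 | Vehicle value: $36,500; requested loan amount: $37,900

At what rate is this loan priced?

6%

Credit score 774 ≥ 605; Total monthly debts = (1,540 + 1,260 + 850) = 3,650. DTI = 3,650/9,350 = 39% ≤ 41%
LTV: 37,900 ÷ 36,500 = 103.8%, within 110% cap
Row: 774 falls in 720+. Column: 103.8% falls in 102.01–110%. Rate = 6%.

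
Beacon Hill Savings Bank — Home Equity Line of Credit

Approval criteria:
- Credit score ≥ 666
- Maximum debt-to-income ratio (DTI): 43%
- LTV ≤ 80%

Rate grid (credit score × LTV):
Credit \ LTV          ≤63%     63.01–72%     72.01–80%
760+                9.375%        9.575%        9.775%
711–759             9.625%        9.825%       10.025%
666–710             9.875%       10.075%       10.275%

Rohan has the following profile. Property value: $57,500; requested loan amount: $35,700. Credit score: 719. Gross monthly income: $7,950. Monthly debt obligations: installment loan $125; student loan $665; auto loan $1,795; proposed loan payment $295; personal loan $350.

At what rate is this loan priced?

Credit score 719 ≥ 666; Total monthly debts = (125 + 665 + 1,795 + 295 + 350) = 3,230. Debt-to-income = 3,230/7,950 = 40.6% — meets 43% limit
LTV = 35,700/57,500 = 62.1% ≤ 80%
Row: 719 falls in 711–759. Column: 62.1% falls in ≤63%. Rate = 9.625%.

9.625%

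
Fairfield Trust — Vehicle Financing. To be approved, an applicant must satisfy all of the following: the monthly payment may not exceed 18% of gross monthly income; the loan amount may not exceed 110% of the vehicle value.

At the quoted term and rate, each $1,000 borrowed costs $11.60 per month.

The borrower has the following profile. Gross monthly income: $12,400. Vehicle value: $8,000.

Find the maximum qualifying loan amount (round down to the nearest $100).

$8,800

Payment cap: 18% × $12,400 = $2,232/month.
At $11.60 per $1,000, that supports 2,232/11.60 × 1,000 ≈ $192,413 → $192,400.
LTV cap: 110% × $8,000 = $8,800 → $8,800.
Binding constraint: loan-to-value.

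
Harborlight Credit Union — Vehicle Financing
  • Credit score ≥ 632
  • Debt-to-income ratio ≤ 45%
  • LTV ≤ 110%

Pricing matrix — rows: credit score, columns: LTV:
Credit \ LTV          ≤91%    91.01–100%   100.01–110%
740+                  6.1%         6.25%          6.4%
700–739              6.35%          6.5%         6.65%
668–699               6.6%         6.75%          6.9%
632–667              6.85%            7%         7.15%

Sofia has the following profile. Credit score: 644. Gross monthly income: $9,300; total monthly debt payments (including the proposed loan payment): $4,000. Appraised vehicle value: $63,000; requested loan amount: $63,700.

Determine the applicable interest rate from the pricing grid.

7.15%

Credit score 644 ≥ 632; Debt-to-income = 4,000/9,300 = 43% — meets 45% limit
Loan-to-value = 63,700/63,000 = 101.1% — pass (110% max)
Score 644 is in the 632–667 band; LTV 101.1% is in the 100.01–110% band → 7.15%.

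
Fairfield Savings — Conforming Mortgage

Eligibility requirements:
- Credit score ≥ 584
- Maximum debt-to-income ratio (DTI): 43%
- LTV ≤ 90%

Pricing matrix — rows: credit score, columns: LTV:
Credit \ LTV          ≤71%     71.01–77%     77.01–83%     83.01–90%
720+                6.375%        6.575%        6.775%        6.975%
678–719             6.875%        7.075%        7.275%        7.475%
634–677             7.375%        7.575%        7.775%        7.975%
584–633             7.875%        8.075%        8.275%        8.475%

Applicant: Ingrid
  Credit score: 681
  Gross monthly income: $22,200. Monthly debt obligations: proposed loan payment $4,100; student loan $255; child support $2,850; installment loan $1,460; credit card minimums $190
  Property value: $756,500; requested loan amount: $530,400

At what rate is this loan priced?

Credit score 681 ≥ 584; Total monthly debts = (4,100 + 255 + 2,850 + 1,460 + 190) = 8,855. DTI: 8,855 ÷ 22,200 = 39.9%, within the 43% cap
LTV = 530,400/756,500 = 70.1% ≤ 90%
Score 681 is in the 678–719 band; LTV 70.1% is in the ≤71% band → 6.875%.

6.875%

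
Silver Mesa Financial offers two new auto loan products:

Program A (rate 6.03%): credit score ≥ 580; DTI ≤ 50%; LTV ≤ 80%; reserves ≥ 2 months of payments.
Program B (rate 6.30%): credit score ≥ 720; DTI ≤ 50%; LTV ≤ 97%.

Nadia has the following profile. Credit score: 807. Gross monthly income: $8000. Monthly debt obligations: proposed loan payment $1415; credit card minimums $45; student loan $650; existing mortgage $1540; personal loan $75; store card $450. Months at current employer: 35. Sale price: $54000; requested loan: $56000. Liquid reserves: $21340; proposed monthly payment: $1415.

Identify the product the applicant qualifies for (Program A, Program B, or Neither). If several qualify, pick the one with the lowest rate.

Neither

Total debts = (1,415 + 45 + 650 + 1,540 + 75 + 450) = 4,175; DTI = 4,175/8,000 = 52.2%.
LTV = 56,000/54,000 = 103.7%.
Reserves = 21,340/1,415 = 15.1 months.
Program A: score 807 ≥ 580; DTI 52.2% > 50%; LTV 103.7% > 80%; reserves 15.1 ≥ 2 mo → does not qualify.
Program B: score 807 ≥ 720; DTI 52.2% > 50%; LTV 103.7% > 97% → does not qualify.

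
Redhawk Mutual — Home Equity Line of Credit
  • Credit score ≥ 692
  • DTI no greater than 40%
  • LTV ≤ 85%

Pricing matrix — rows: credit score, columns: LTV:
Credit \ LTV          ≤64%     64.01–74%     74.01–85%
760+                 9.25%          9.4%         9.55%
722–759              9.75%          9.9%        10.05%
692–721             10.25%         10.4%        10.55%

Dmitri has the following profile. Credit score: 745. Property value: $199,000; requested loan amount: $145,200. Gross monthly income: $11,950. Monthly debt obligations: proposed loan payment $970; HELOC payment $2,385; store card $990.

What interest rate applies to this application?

Credit score 745 ≥ 692; Total monthly debts = (970 + 2,385 + 990) = 4,345. DTI: 4,345 ÷ 11,950 = 36.4%, within the 40% cap
Loan-to-value = 145,200/199,000 = 73% — pass (85% max)
Credit 745 → row 722–759; LTV 73% → column 64.01–74%. Grid cell → 9.9%.

9.9%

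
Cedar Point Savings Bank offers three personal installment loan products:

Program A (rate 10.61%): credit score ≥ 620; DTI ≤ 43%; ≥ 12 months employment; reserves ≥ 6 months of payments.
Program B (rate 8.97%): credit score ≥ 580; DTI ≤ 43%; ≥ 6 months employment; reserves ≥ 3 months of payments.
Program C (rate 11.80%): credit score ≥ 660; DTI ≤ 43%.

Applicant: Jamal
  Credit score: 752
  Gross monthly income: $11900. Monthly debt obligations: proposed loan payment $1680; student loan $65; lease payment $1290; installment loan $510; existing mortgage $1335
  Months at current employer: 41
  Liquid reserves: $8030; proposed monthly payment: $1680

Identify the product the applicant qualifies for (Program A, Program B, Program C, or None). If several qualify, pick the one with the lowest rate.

Total debts = (1,680 + 65 + 1,290 + 510 + 1,335) = 4,880; DTI = 4,880/11,900 = 41%.
Reserves = 8,030/1,680 = 4.8 months.
Program A: score 752 ≥ 620; DTI 41% ≤ 43%; employment 41 ≥ 12 mo; reserves 4.8 < 6 mo → does not qualify.
Program B: score 752 ≥ 580; DTI 41% ≤ 43%; employment 41 ≥ 6 mo; reserves 4.8 ≥ 3 mo → qualifies.
Program C: score 752 ≥ 660; DTI 41% ≤ 43% → qualifies.
Qualifying: Program B, Program C. Lowest rate is 8.97% → Program B.

Program B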